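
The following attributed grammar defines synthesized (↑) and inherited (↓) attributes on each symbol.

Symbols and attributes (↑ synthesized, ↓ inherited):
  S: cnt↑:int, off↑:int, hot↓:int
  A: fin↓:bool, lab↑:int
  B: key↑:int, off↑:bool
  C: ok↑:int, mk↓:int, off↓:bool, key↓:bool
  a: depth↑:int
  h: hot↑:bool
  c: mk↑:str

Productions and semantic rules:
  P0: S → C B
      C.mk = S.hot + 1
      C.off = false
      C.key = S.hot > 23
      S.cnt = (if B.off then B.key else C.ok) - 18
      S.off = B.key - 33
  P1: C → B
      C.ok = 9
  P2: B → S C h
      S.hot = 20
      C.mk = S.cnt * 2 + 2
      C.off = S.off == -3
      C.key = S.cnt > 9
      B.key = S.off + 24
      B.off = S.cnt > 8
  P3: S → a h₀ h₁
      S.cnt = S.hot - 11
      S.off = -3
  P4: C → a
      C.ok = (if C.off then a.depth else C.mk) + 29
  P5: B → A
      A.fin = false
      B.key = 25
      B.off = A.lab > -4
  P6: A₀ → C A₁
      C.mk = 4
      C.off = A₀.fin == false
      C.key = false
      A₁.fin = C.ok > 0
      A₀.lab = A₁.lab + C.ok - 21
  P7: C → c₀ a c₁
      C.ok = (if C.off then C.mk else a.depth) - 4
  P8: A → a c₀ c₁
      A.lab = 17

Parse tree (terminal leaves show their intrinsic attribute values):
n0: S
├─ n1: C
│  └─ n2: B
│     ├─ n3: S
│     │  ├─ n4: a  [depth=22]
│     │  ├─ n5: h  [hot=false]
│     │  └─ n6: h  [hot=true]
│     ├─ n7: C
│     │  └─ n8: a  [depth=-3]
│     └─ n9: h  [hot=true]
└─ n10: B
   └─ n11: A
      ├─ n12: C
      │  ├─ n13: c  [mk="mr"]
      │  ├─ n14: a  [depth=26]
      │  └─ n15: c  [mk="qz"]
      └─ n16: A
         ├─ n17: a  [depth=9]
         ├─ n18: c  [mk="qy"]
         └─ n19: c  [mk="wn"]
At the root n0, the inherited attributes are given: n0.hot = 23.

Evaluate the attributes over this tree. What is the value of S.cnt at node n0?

-9

1. n0.hot = 23  [given at root]
2. n1.mk = 24  [S.hot + 1]
3. n1.off = false  [false]
4. n1.key = false  [S.hot > 23]
5. n3.hot = 20  [20]
6. n4.depth = 22  [terminal]
7. n5.hot = false  [terminal]
8. n6.hot = true  [terminal]
9. n3.cnt = 9  [S.hot - 11]
10. n3.off = -3  [-3]
11. n7.mk = 20  [S.cnt * 2 + 2]
12. n7.off = true  [S.off == -3]
13. n7.key = false  [S.cnt > 9]
14. n8.depth = -3  [terminal]
15. n7.ok = 26  [(if C.off then a.depth else C.mk) + 29]
16. n9.hot = true  [terminal]
17. n2.key = 21  [S.off + 24]
18. n2.off = true  [S.cnt > 8]
19. n1.ok = 9  [9]
20. n11.fin = false  [false]
21. n12.mk = 4  [4]
22. n12.off = true  [A₀.fin == false]
23. n12.key = false  [false]
24. n13.mk = "mr"  [terminal]
25. n14.depth = 26  [terminal]
26. n15.mk = "qz"  [terminal]
27. n12.ok = 0  [(if C.off then C.mk else a.depth) - 4]
28. n16.fin = false  [C.ok > 0]
29. n17.depth = 9  [terminal]
30. n18.mk = "qy"  [terminal]
31. n19.mk = "wn"  [terminal]
32. n16.lab = 17  [17]
33. n11.lab = -4  [A₁.lab + C.ok - 21]
34. n10.key = 25  [25]
35. n10.off = false  [A.lab > -4]
36. n0.cnt = -9  [(if B.off then B.key else C.ok) - 18]
37. n0.off = -8  [B.key - 33]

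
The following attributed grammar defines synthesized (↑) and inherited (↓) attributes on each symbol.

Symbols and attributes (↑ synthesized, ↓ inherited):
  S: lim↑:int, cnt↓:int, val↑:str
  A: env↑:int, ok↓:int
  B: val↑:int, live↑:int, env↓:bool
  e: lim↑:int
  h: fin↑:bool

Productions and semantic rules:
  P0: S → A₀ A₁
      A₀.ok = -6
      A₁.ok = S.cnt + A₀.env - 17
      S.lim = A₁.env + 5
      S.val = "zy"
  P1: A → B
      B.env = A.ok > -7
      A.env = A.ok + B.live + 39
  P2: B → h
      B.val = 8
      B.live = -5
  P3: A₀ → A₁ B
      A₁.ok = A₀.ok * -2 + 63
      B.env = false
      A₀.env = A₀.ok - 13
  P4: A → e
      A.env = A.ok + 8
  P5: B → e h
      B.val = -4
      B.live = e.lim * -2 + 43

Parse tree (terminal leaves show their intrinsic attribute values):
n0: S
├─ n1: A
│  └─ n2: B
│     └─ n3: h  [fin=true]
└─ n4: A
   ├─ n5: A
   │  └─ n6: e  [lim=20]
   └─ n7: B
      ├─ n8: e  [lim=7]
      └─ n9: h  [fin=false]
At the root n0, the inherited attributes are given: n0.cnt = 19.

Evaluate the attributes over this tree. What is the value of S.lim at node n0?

22

1. n0.cnt = 19  [given at root]
2. n1.ok = -6  [-6]
3. n2.env = true  [A.ok > -7]
4. n3.fin = true  [terminal]
5. n2.val = 8  [8]
6. n2.live = -5  [-5]
7. n1.env = 28  [A.ok + B.live + 39]
8. n4.ok = 30  [S.cnt + A₀.env - 17]
9. n5.ok = 3  [A₀.ok * -2 + 63]
10. n6.lim = 20  [terminal]
11. n5.env = 11  [A.ok + 8]
12. n7.env = false  [false]
13. n8.lim = 7  [terminal]
14. n9.fin = false  [terminal]
15. n7.val = -4  [-4]
16. n7.live = 29  [e.lim * -2 + 43]
17. n4.env = 17  [A₀.ok - 13]
18. n0.lim = 22  [A₁.env + 5]
19. n0.val = "zy"  ["zy"]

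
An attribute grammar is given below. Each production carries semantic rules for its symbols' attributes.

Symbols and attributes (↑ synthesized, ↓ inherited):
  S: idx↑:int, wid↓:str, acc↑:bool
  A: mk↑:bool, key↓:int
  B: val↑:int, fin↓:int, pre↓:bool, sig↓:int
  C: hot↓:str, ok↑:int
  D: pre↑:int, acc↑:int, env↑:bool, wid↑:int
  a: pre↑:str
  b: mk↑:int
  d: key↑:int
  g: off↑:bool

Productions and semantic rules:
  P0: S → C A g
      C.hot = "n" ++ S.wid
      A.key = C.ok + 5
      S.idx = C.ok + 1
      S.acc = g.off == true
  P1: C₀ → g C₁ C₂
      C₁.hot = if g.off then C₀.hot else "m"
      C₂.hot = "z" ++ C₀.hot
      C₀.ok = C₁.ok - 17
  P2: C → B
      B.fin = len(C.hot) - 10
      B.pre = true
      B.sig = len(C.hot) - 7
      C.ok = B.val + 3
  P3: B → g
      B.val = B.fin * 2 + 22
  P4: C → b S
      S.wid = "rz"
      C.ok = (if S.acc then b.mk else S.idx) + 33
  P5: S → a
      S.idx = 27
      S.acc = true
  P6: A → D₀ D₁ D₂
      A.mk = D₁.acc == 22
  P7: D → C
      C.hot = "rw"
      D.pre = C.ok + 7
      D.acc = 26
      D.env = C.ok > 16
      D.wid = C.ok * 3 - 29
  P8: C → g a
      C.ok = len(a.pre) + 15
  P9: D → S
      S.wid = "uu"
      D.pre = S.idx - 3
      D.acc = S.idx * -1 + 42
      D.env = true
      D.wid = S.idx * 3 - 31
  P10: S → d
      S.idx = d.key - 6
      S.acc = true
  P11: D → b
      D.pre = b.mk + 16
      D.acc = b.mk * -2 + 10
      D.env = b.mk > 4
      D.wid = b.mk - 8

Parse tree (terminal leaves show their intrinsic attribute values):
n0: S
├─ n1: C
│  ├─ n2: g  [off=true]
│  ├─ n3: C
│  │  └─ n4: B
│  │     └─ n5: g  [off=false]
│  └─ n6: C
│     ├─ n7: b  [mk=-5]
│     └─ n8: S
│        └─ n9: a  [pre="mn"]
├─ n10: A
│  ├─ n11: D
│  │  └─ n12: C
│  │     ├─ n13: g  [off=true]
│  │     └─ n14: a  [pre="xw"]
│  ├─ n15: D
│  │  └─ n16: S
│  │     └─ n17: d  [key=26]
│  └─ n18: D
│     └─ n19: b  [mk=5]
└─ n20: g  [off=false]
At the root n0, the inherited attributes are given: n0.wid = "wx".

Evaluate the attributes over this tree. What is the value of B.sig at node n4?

-4

1. n0.wid = "wx"  [given at root]
2. n1.hot = "nwx"  ["n" ++ S.wid]
3. n2.off = true  [terminal]
4. n3.hot = "nwx"  [if g.off then C₀.hot else "m"]
5. n4.fin = -7  [len(C.hot) - 10]
6. n4.pre = true  [true]
7. n4.sig = -4  [len(C.hot) - 7]
8. n5.off = false  [terminal]
9. n4.val = 8  [B.fin * 2 + 22]
10. n3.ok = 11  [B.val + 3]
11. n6.hot = "znwx"  ["z" ++ C₀.hot]
12. n7.mk = -5  [terminal]
13. n8.wid = "rz"  ["rz"]
14. n9.pre = "mn"  [terminal]
15. n8.idx = 27  [27]
16. n8.acc = true  [true]
17. n6.ok = 28  [(if S.acc then b.mk else S.idx) + 33]
18. n1.ok = -6  [C₁.ok - 17]
19. n10.key = -1  [C.ok + 5]
20. n12.hot = "rw"  ["rw"]
21. n13.off = true  [terminal]
22. n14.pre = "xw"  [terminal]
23. n12.ok = 17  [len(a.pre) + 15]
24. n11.pre = 24  [C.ok + 7]
25. n11.acc = 26  [26]
26. n11.env = true  [C.ok > 16]
27. n11.wid = 22  [C.ok * 3 - 29]
28. n16.wid = "uu"  ["uu"]
29. n17.key = 26  [terminal]
30. n16.idx = 20  [d.key - 6]
31. n16.acc = true  [true]
32. n15.pre = 17  [S.idx - 3]
33. n15.acc = 22  [S.idx * -1 + 42]
34. n15.env = true  [true]
35. n15.wid = 29  [S.idx * 3 - 31]
36. n19.mk = 5  [terminal]
37. n18.pre = 21  [b.mk + 16]
38. n18.acc = 0  [b.mk * -2 + 10]
39. n18.env = true  [b.mk > 4]
40. n18.wid = -3  [b.mk - 8]
41. n10.mk = true  [D₁.acc == 22]
42. n20.off = false  [terminal]
43. n0.idx = -5  [C.ok + 1]
44. n0.acc = false  [g.off == true]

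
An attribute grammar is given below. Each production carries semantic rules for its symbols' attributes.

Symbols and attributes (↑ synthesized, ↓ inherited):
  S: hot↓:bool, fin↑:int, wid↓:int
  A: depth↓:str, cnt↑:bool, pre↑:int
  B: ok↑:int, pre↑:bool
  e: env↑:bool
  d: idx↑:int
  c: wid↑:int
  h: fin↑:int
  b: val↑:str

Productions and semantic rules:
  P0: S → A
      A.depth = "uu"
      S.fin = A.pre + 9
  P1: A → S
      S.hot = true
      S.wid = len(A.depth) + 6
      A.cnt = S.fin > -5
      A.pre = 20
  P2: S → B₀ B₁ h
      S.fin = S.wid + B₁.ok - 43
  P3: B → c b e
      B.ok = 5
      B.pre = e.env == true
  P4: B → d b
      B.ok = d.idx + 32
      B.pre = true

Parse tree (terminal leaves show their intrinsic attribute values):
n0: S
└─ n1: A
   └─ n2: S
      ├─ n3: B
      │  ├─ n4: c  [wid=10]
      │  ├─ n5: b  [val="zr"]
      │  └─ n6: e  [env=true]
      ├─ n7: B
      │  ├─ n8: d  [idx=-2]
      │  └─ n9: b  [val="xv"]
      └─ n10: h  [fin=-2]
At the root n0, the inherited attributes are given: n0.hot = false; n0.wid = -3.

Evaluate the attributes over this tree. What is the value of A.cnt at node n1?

1. n0.hot = false  [given at root]
2. n0.wid = -3  [given at root]
3. n1.depth = "uu"  ["uu"]
4. n2.hot = true  [true]
5. n2.wid = 8  [len(A.depth) + 6]
6. n4.wid = 10  [terminal]
7. n5.val = "zr"  [terminal]
8. n6.env = true  [terminal]
9. n3.ok = 5  [5]
10. n3.pre = true  [e.env == true]
11. n8.idx = -2  [terminal]
12. n9.val = "xv"  [terminal]
13. n7.ok = 30  [d.idx + 32]
14. n7.pre = true  [true]
15. n10.fin = -2  [terminal]
16. n2.fin = -5  [S.wid + B₁.ok - 43]
17. n1.cnt = false  [S.fin > -5]
18. n1.pre = 20  [20]
19. n0.fin = 29  [A.pre + 9]

false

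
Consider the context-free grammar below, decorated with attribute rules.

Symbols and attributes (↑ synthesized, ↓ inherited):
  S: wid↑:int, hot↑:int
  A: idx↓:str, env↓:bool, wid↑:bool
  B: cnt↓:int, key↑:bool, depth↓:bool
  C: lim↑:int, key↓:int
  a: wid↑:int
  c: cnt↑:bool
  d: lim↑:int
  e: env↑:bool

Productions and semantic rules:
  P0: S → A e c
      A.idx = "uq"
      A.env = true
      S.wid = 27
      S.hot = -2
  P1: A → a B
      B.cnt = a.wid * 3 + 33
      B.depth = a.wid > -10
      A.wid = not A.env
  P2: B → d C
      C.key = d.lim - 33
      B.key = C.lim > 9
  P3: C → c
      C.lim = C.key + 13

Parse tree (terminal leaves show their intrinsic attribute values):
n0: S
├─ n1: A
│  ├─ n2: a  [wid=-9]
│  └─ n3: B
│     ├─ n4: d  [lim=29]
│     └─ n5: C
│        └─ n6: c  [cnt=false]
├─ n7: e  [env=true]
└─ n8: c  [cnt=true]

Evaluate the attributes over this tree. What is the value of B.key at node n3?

false

1. n1.idx = "uq"  ["uq"]
2. n1.env = true  [true]
3. n2.wid = -9  [terminal]
4. n3.cnt = 6  [a.wid * 3 + 33]
5. n3.depth = true  [a.wid > -10]
6. n4.lim = 29  [terminal]
7. n5.key = -4  [d.lim - 33]
8. n6.cnt = false  [terminal]
9. n5.lim = 9  [C.key + 13]
10. n3.key = false  [C.lim > 9]
11. n1.wid = false  [not A.env]
12. n7.env = true  [terminal]
13. n8.cnt = true  [terminal]
14. n0.wid = 27  [27]
15. n0.hot = -2  [-2]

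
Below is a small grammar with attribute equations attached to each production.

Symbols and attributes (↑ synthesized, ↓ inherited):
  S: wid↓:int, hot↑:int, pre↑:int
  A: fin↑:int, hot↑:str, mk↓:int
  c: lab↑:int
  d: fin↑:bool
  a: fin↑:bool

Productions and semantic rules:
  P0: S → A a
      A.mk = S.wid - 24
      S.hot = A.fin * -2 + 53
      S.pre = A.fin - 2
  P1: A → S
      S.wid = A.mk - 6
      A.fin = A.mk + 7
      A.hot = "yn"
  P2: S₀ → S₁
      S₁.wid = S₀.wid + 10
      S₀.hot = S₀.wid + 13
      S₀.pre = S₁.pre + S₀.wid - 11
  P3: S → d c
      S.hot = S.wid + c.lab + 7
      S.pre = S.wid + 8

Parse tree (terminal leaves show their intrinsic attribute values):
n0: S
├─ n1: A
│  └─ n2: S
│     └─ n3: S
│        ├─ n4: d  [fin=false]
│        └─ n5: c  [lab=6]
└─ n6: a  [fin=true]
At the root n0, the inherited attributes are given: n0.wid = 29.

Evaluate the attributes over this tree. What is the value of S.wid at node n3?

1. n0.wid = 29  [given at root]
2. n1.mk = 5  [S.wid - 24]
3. n2.wid = -1  [A.mk - 6]
4. n3.wid = 9  [S₀.wid + 10]
5. n4.fin = false  [terminal]
6. n5.lab = 6  [terminal]
7. n3.hot = 22  [S.wid + c.lab + 7]
8. n3.pre = 17  [S.wid + 8]
9. n2.hot = 12  [S₀.wid + 13]
10. n2.pre = 5  [S₁.pre + S₀.wid - 11]
11. n1.fin = 12  [A.mk + 7]
12. n1.hot = "yn"  ["yn"]
13. n6.fin = true  [terminal]
14. n0.hot = 29  [A.fin * -2 + 53]
15. n0.pre = 10  [A.fin - 2]

9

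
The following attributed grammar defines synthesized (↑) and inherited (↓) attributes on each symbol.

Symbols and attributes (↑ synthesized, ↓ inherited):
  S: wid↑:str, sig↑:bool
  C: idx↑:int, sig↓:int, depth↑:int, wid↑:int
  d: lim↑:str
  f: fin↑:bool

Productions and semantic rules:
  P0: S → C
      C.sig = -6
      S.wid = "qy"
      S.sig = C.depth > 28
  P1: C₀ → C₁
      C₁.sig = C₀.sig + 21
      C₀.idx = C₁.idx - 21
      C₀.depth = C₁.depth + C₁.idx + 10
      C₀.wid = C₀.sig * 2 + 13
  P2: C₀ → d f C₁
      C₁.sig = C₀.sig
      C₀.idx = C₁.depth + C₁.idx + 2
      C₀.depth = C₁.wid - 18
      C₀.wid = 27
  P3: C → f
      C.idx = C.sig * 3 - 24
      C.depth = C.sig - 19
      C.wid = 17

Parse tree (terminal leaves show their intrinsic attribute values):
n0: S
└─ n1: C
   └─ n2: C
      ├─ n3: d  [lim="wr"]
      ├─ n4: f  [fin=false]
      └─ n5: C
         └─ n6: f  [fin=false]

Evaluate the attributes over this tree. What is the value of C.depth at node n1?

28

1. n1.sig = -6  [-6]
2. n2.sig = 15  [C₀.sig + 21]
3. n3.lim = "wr"  [terminal]
4. n4.fin = false  [terminal]
5. n5.sig = 15  [C₀.sig]
6. n6.fin = false  [terminal]
7. n5.idx = 21  [C.sig * 3 - 24]
8. n5.depth = -4  [C.sig - 19]
9. n5.wid = 17  [17]
10. n2.idx = 19  [C₁.depth + C₁.idx + 2]
11. n2.depth = -1  [C₁.wid - 18]
12. n2.wid = 27  [27]
13. n1.idx = -2  [C₁.idx - 21]
14. n1.depth = 28  [C₁.depth + C₁.idx + 10]
15. n1.wid = 1  [C₀.sig * 2 + 13]
16. n0.wid = "qy"  ["qy"]
17. n0.sig = false  [C.depth > 28]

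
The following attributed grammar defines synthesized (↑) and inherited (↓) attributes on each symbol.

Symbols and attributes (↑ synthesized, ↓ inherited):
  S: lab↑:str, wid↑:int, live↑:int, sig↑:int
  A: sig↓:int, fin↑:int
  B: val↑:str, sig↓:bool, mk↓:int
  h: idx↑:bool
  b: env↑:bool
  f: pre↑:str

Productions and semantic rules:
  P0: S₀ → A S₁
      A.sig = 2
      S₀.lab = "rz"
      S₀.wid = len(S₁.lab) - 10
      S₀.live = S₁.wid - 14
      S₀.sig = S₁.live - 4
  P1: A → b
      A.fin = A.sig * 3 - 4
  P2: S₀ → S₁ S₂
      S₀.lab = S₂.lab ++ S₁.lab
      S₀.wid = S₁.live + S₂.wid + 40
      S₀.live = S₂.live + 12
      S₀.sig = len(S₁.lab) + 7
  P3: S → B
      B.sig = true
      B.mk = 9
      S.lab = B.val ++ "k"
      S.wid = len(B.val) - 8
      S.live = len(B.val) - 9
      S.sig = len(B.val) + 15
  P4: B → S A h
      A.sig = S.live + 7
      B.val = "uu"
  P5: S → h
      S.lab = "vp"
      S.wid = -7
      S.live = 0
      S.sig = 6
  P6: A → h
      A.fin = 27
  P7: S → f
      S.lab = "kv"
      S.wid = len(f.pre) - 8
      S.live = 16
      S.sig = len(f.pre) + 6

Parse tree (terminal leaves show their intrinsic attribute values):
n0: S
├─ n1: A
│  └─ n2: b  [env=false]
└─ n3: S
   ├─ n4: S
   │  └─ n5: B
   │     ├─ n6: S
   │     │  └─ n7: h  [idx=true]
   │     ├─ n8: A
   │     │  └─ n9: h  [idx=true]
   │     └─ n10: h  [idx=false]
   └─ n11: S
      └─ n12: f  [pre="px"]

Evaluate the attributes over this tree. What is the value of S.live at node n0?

1. n1.sig = 2  [2]
2. n2.env = false  [terminal]
3. n1.fin = 2  [A.sig * 3 - 4]
4. n5.sig = true  [true]
5. n5.mk = 9  [9]
6. n7.idx = true  [terminal]
7. n6.lab = "vp"  ["vp"]
8. n6.wid = -7  [-7]
9. n6.live = 0  [0]
10. n6.sig = 6  [6]
11. n8.sig = 7  [S.live + 7]
12. n9.idx = true  [terminal]
13. n8.fin = 27  [27]
14. n10.idx = false  [terminal]
15. n5.val = "uu"  ["uu"]
16. n4.lab = "uuk"  [B.val ++ "k"]
17. n4.wid = -6  [len(B.val) - 8]
18. n4.live = -7  [len(B.val) - 9]
19. n4.sig = 17  [len(B.val) + 15]
20. n12.pre = "px"  [terminal]
21. n11.lab = "kv"  ["kv"]
22. n11.wid = -6  [len(f.pre) - 8]
23. n11.live = 16  [16]
24. n11.sig = 8  [len(f.pre) + 6]
25. n3.lab = "kvuuk"  [S₂.lab ++ S₁.lab]
26. n3.wid = 27  [S₁.live + S₂.wid + 40]
27. n3.live = 28  [S₂.live + 12]
28. n3.sig = 10  [len(S₁.lab) + 7]
29. n0.lab = "rz"  ["rz"]
30. n0.wid = -5  [len(S₁.lab) - 10]
31. n0.live = 13  [S₁.wid - 14]
32. n0.sig = 24  [S₁.live - 4]

13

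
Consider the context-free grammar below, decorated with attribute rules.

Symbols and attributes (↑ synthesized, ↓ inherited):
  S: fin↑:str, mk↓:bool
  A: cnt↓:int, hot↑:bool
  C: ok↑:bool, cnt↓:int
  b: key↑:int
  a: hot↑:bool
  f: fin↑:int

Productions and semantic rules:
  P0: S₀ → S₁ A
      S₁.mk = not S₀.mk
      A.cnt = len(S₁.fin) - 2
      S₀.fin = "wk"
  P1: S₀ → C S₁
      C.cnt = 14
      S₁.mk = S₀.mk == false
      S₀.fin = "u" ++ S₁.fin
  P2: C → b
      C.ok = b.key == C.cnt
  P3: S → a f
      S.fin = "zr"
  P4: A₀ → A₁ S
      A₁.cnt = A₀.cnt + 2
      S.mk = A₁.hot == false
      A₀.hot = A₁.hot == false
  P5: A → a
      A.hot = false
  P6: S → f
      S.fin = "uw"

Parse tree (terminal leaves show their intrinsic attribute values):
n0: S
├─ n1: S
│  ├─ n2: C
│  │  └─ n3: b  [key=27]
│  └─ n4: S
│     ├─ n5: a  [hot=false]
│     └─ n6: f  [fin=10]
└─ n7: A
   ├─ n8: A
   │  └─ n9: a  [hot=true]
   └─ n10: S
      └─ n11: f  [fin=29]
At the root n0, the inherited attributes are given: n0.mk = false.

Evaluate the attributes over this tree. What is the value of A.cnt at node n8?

3

1. n0.mk = false  [given at root]
2. n1.mk = true  [not S₀.mk]
3. n2.cnt = 14  [14]
4. n3.key = 27  [terminal]
5. n2.ok = false  [b.key == C.cnt]
6. n4.mk = false  [S₀.mk == false]
7. n5.hot = false  [terminal]
8. n6.fin = 10  [terminal]
9. n4.fin = "zr"  ["zr"]
10. n1.fin = "uzr"  ["u" ++ S₁.fin]
11. n7.cnt = 1  [len(S₁.fin) - 2]
12. n8.cnt = 3  [A₀.cnt + 2]
13. n9.hot = true  [terminal]
14. n8.hot = false  [false]
15. n10.mk = true  [A₁.hot == false]
16. n11.fin = 29  [terminal]
17. n10.fin = "uw"  ["uw"]
18. n7.hot = true  [A₁.hot == false]
19. n0.fin = "wk"  ["wk"]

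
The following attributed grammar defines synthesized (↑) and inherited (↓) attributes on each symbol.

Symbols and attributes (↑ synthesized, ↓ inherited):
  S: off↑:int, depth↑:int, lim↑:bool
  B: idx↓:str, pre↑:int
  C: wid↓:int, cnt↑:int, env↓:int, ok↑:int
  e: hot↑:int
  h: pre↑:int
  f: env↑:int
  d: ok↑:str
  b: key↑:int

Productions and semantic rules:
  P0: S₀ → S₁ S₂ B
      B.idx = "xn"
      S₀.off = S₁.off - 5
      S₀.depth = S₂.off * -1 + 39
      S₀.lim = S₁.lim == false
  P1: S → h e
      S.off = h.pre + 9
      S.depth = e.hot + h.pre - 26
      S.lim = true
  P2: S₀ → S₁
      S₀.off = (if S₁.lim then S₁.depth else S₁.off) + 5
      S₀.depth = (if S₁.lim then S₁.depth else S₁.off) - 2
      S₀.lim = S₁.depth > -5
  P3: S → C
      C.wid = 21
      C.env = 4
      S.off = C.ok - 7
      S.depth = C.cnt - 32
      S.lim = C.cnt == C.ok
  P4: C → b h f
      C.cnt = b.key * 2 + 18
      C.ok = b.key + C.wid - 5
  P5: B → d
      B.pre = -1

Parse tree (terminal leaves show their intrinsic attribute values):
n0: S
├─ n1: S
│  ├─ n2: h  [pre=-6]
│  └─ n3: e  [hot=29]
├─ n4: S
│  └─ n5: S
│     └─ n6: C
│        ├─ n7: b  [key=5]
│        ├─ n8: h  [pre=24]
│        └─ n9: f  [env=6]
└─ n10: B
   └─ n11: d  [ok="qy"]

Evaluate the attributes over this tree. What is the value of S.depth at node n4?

12

1. n2.pre = -6  [terminal]
2. n3.hot = 29  [terminal]
3. n1.off = 3  [h.pre + 9]
4. n1.depth = -3  [e.hot + h.pre - 26]
5. n1.lim = true  [true]
6. n6.wid = 21  [21]
7. n6.env = 4  [4]
8. n7.key = 5  [terminal]
9. n8.pre = 24  [terminal]
10. n9.env = 6  [terminal]
11. n6.cnt = 28  [b.key * 2 + 18]
12. n6.ok = 21  [b.key + C.wid - 5]
13. n5.off = 14  [C.ok - 7]
14. n5.depth = -4  [C.cnt - 32]
15. n5.lim = false  [C.cnt == C.ok]
16. n4.off = 19  [(if S₁.lim then S₁.depth else S₁.off) + 5]
17. n4.depth = 12  [(if S₁.lim then S₁.depth else S₁.off) - 2]
18. n4.lim = true  [S₁.depth > -5]
19. n10.idx = "xn"  ["xn"]
20. n11.ok = "qy"  [terminal]
21. n10.pre = -1  [-1]
22. n0.off = -2  [S₁.off - 5]
23. n0.depth = 20  [S₂.off * -1 + 39]
24. n0.lim = false  [S₁.lim == false]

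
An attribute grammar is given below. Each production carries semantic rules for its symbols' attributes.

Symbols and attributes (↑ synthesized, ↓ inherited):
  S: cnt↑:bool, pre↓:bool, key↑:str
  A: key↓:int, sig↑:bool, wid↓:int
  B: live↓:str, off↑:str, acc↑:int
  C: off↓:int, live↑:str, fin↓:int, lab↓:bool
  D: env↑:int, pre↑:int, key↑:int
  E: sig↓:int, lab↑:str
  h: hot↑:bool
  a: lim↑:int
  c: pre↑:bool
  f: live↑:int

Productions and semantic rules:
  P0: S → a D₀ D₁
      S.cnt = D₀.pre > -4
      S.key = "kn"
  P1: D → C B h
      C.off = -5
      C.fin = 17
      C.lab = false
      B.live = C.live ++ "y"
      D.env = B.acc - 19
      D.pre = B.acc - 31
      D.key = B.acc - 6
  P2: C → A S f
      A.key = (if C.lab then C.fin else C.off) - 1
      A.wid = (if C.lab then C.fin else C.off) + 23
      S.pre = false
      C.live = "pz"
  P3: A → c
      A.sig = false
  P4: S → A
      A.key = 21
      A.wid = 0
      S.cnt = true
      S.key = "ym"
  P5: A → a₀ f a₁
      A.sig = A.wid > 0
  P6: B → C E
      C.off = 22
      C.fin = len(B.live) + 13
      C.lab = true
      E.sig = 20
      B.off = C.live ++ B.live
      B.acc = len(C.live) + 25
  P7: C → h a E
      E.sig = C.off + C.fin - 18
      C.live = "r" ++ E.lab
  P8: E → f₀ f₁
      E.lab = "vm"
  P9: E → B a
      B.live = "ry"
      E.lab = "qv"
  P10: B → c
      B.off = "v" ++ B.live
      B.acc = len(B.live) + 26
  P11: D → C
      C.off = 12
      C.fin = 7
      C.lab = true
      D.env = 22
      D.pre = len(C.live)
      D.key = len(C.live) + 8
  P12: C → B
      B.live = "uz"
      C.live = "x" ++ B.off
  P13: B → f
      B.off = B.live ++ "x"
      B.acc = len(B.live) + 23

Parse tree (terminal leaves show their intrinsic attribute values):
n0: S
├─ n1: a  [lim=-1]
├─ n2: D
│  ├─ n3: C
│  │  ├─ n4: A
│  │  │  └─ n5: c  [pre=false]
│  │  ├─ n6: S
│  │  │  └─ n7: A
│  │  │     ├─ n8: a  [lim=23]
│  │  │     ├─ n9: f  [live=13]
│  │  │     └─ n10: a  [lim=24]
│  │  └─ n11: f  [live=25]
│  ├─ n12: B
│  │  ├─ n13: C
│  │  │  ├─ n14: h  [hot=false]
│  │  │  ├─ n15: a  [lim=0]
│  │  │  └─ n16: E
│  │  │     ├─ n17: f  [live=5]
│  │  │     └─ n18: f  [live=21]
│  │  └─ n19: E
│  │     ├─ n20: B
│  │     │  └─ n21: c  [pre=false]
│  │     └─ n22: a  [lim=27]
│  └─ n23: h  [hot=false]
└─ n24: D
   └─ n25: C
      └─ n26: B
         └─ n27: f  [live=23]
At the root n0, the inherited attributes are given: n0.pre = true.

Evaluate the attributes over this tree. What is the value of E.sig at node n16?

20

1. n0.pre = true  [given at root]
2. n1.lim = -1  [terminal]
3. n3.off = -5  [-5]
4. n3.fin = 17  [17]
5. n3.lab = false  [false]
6. n4.key = -6  [(if C.lab then C.fin else C.off) - 1]
7. n4.wid = 18  [(if C.lab then C.fin else C.off) + 23]
8. n5.pre = false  [terminal]
9. n4.sig = false  [false]
10. n6.pre = false  [false]
11. n7.key = 21  [21]
12. n7.wid = 0  [0]
13. n8.lim = 23  [terminal]
14. n9.live = 13  [terminal]
15. n10.lim = 24  [terminal]
16. n7.sig = false  [A.wid > 0]
17. n6.cnt = true  [true]
18. n6.key = "ym"  ["ym"]
19. n11.live = 25  [terminal]
20. n3.live = "pz"  ["pz"]
21. n12.live = "pzy"  [C.live ++ "y"]
22. n13.off = 22  [22]
23. n13.fin = 16  [len(B.live) + 13]
24. n13.lab = true  [true]
25. n14.hot = false  [terminal]
26. n15.lim = 0  [terminal]
27. n16.sig = 20  [C.off + C.fin - 18]
28. n17.live = 5  [terminal]
29. n18.live = 21  [terminal]
30. n16.lab = "vm"  ["vm"]
31. n13.live = "rvm"  ["r" ++ E.lab]
32. n19.sig = 20  [20]
33. n20.live = "ry"  ["ry"]
34. n21.pre = false  [terminal]
35. n20.off = "vry"  ["v" ++ B.live]
36. n20.acc = 28  [len(B.live) + 26]
37. n22.lim = 27  [terminal]
38. n19.lab = "qv"  ["qv"]
39. n12.off = "rvmpzy"  [C.live ++ B.live]
40. n12.acc = 28  [len(C.live) + 25]
41. n23.hot = false  [terminal]
42. n2.env = 9  [B.acc - 19]
43. n2.pre = -3  [B.acc - 31]
44. n2.key = 22  [B.acc - 6]
45. n25.off = 12  [12]
46. n25.fin = 7  [7]
47. n25.lab = true  [true]
48. n26.live = "uz"  ["uz"]
49. n27.live = 23  [terminal]
50. n26.off = "uzx"  [B.live ++ "x"]
51. n26.acc = 25  [len(B.live) + 23]
52. n25.live = "xuzx"  ["x" ++ B.off]
53. n24.env = 22  [22]
54. n24.pre = 4  [len(C.live)]
55. n24.key = 12  [len(C.live) + 8]
56. n0.cnt = true  [D₀.pre > -4]
57. n0.key = "kn"  ["kn"]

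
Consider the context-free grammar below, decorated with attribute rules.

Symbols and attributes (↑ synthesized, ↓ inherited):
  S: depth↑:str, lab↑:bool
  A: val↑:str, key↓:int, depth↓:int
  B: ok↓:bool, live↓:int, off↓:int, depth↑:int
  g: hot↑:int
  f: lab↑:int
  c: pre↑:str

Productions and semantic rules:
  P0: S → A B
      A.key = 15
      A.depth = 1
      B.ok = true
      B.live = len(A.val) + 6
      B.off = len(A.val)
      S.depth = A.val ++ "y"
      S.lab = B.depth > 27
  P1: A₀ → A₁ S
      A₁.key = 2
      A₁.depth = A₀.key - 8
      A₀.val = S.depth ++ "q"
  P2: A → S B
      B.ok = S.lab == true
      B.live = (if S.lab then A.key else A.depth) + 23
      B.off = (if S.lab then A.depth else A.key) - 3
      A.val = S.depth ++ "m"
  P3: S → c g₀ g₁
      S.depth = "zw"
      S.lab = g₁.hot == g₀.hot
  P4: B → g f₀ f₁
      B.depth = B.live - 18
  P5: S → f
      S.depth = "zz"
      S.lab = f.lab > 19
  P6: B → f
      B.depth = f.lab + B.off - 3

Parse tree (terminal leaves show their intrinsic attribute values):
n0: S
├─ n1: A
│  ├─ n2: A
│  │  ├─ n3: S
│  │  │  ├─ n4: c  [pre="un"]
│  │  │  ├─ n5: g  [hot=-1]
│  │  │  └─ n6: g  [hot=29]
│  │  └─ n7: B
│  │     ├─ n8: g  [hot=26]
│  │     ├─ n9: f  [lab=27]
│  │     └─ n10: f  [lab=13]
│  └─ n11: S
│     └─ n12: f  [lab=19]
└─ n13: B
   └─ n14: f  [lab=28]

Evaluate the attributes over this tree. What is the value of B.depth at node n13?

28

1. n1.key = 15  [15]
2. n1.depth = 1  [1]
3. n2.key = 2  [2]
4. n2.depth = 7  [A₀.key - 8]
5. n4.pre = "un"  [terminal]
6. n5.hot = -1  [terminal]
7. n6.hot = 29  [terminal]
8. n3.depth = "zw"  ["zw"]
9. n3.lab = false  [g₁.hot == g₀.hot]
10. n7.ok = false  [S.lab == true]
11. n7.live = 30  [(if S.lab then A.key else A.depth) + 23]
12. n7.off = -1  [(if S.lab then A.depth else A.key) - 3]
13. n8.hot = 26  [terminal]
14. n9.lab = 27  [terminal]
15. n10.lab = 13  [terminal]
16. n7.depth = 12  [B.live - 18]
17. n2.val = "zwm"  [S.depth ++ "m"]
18. n12.lab = 19  [terminal]
19. n11.depth = "zz"  ["zz"]
20. n11.lab = false  [f.lab > 19]
21. n1.val = "zzq"  [S.depth ++ "q"]
22. n13.ok = true  [true]
23. n13.live = 9  [len(A.val) + 6]
24. n13.off = 3  [len(A.val)]
25. n14.lab = 28  [terminal]
26. n13.depth = 28  [f.lab + B.off - 3]
27. n0.depth = "zzqy"  [A.val ++ "y"]
28. n0.lab = true  [B.depth > 27]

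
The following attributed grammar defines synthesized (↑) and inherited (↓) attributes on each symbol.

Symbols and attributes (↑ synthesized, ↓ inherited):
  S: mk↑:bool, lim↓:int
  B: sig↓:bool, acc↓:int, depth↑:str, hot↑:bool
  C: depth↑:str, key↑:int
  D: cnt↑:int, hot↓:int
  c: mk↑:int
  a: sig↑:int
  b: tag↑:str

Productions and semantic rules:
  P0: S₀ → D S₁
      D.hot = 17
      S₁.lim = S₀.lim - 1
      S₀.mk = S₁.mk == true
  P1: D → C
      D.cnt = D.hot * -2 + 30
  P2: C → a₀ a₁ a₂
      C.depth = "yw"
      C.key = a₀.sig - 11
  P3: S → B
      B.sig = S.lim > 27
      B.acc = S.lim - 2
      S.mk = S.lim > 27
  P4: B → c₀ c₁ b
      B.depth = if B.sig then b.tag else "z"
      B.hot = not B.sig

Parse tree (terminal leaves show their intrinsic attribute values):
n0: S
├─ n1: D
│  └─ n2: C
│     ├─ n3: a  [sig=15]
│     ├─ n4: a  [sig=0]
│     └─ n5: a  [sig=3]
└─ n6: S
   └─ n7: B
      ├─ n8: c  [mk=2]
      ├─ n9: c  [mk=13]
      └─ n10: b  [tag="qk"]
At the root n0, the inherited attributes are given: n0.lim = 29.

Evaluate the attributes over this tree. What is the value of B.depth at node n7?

1. n0.lim = 29  [given at root]
2. n1.hot = 17  [17]
3. n3.sig = 15  [terminal]
4. n4.sig = 0  [terminal]
5. n5.sig = 3  [terminal]
6. n2.depth = "yw"  ["yw"]
7. n2.key = 4  [a₀.sig - 11]
8. n1.cnt = -4  [D.hot * -2 + 30]
9. n6.lim = 28  [S₀.lim - 1]
10. n7.sig = true  [S.lim > 27]
11. n7.acc = 26  [S.lim - 2]
12. n8.mk = 2  [terminal]
13. n9.mk = 13  [terminal]
14. n10.tag = "qk"  [terminal]
15. n7.depth = "qk"  [if B.sig then b.tag else "z"]
16. n7.hot = false  [not B.sig]
17. n6.mk = true  [S.lim > 27]
18. n0.mk = true  [S₁.mk == true]

"qk"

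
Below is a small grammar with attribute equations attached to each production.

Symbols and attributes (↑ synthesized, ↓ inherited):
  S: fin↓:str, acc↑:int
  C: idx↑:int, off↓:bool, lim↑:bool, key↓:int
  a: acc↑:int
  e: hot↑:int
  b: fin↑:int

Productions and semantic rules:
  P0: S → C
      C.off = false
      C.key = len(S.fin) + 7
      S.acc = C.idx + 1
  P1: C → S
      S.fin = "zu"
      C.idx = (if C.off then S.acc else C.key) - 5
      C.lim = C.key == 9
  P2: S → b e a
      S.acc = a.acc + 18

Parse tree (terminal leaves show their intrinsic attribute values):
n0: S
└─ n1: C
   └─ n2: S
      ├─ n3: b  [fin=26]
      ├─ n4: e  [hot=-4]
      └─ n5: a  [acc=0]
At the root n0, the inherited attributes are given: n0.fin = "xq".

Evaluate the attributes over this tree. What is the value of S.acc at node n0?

1. n0.fin = "xq"  [given at root]
2. n1.off = false  [false]
3. n1.key = 9  [len(S.fin) + 7]
4. n2.fin = "zu"  ["zu"]
5. n3.fin = 26  [terminal]
6. n4.hot = -4  [terminal]
7. n5.acc = 0  [terminal]
8. n2.acc = 18  [a.acc + 18]
9. n1.idx = 4  [(if C.off then S.acc else C.key) - 5]
10. n1.lim = true  [C.key == 9]
11. n0.acc = 5  [C.idx + 1]

5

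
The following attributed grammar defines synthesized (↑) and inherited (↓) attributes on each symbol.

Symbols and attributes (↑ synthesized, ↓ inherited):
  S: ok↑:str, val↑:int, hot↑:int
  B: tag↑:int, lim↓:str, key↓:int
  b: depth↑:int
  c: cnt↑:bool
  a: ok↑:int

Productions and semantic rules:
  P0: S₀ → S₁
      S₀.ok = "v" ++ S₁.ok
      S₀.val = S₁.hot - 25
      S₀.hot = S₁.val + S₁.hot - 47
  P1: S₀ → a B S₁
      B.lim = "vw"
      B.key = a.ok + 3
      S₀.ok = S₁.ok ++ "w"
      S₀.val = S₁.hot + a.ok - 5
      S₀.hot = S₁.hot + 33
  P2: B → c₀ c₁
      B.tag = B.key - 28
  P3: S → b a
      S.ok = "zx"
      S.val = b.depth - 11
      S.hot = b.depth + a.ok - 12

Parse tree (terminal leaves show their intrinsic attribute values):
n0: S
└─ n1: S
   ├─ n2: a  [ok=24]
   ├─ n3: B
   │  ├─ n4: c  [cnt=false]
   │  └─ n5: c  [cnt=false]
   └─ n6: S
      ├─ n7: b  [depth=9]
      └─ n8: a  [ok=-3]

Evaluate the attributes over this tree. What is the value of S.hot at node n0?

-7

1. n2.ok = 24  [terminal]
2. n3.lim = "vw"  ["vw"]
3. n3.key = 27  [a.ok + 3]
4. n4.cnt = false  [terminal]
5. n5.cnt = false  [terminal]
6. n3.tag = -1  [B.key - 28]
7. n7.depth = 9  [terminal]
8. n8.ok = -3  [terminal]
9. n6.ok = "zx"  ["zx"]
10. n6.val = -2  [b.depth - 11]
11. n6.hot = -6  [b.depth + a.ok - 12]
12. n1.ok = "zxw"  [S₁.ok ++ "w"]
13. n1.val = 13  [S₁.hot + a.ok - 5]
14. n1.hot = 27  [S₁.hot + 33]
15. n0.ok = "vzxw"  ["v" ++ S₁.ok]
16. n0.val = 2  [S₁.hot - 25]
17. n0.hot = -7  [S₁.val + S₁.hot - 47]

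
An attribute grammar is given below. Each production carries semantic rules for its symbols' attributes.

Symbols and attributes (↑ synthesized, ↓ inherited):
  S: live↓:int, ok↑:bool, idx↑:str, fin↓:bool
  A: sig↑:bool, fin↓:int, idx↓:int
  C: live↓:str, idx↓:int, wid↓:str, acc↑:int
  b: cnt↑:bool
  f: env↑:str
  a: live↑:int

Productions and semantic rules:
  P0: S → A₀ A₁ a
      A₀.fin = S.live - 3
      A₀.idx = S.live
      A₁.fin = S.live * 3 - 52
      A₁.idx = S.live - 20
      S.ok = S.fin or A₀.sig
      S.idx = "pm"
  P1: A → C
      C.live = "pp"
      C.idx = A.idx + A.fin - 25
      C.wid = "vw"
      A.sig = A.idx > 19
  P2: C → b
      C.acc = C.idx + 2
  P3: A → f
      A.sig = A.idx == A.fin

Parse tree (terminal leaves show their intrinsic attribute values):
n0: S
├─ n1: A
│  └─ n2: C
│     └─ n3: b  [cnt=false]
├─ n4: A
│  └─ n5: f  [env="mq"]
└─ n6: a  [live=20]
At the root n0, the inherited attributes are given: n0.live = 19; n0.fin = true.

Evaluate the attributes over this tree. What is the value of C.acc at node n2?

12

1. n0.live = 19  [given at root]
2. n0.fin = true  [given at root]
3. n1.fin = 16  [S.live - 3]
4. n1.idx = 19  [S.live]
5. n2.live = "pp"  ["pp"]
6. n2.idx = 10  [A.idx + A.fin - 25]
7. n2.wid = "vw"  ["vw"]
8. n3.cnt = false  [terminal]
9. n2.acc = 12  [C.idx + 2]
10. n1.sig = false  [A.idx > 19]
11. n4.fin = 5  [S.live * 3 - 52]
12. n4.idx = -1  [S.live - 20]
13. n5.env = "mq"  [terminal]
14. n4.sig = false  [A.idx == A.fin]
15. n6.live = 20  [terminal]
16. n0.ok = true  [S.fin or A₀.sig]
17. n0.idx = "pm"  ["pm"]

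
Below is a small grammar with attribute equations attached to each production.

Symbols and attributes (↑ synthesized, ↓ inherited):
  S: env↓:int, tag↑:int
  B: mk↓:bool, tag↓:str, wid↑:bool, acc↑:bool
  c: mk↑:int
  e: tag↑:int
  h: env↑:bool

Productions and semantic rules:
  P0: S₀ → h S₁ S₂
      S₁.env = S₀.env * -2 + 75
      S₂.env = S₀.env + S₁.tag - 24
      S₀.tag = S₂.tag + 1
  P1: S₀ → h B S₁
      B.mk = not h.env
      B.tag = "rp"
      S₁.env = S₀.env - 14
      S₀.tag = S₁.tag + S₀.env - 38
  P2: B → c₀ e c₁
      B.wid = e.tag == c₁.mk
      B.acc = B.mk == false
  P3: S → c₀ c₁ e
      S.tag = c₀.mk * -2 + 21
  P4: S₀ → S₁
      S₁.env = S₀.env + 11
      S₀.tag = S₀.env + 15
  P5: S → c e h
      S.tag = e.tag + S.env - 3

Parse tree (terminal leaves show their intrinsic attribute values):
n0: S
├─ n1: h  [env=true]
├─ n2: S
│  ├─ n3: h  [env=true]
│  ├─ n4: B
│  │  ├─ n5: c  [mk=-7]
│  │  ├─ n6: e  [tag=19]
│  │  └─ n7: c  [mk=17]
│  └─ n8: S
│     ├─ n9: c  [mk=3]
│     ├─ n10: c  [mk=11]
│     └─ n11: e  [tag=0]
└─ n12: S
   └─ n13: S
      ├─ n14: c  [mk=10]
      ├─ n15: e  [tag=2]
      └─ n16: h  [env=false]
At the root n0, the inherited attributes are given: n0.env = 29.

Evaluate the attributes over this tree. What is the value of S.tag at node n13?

9

1. n0.env = 29  [given at root]
2. n1.env = true  [terminal]
3. n2.env = 17  [S₀.env * -2 + 75]
4. n3.env = true  [terminal]
5. n4.mk = false  [not h.env]
6. n4.tag = "rp"  ["rp"]
7. n5.mk = -7  [terminal]
8. n6.tag = 19  [terminal]
9. n7.mk = 17  [terminal]
10. n4.wid = false  [e.tag == c₁.mk]
11. n4.acc = true  [B.mk == false]
12. n8.env = 3  [S₀.env - 14]
13. n9.mk = 3  [terminal]
14. n10.mk = 11  [terminal]
15. n11.tag = 0  [terminal]
16. n8.tag = 15  [c₀.mk * -2 + 21]
17. n2.tag = -6  [S₁.tag + S₀.env - 38]
18. n12.env = -1  [S₀.env + S₁.tag - 24]
19. n13.env = 10  [S₀.env + 11]
20. n14.mk = 10  [terminal]
21. n15.tag = 2  [terminal]
22. n16.env = false  [terminal]
23. n13.tag = 9  [e.tag + S.env - 3]
24. n12.tag = 14  [S₀.env + 15]
25. n0.tag = 15  [S₂.tag + 1]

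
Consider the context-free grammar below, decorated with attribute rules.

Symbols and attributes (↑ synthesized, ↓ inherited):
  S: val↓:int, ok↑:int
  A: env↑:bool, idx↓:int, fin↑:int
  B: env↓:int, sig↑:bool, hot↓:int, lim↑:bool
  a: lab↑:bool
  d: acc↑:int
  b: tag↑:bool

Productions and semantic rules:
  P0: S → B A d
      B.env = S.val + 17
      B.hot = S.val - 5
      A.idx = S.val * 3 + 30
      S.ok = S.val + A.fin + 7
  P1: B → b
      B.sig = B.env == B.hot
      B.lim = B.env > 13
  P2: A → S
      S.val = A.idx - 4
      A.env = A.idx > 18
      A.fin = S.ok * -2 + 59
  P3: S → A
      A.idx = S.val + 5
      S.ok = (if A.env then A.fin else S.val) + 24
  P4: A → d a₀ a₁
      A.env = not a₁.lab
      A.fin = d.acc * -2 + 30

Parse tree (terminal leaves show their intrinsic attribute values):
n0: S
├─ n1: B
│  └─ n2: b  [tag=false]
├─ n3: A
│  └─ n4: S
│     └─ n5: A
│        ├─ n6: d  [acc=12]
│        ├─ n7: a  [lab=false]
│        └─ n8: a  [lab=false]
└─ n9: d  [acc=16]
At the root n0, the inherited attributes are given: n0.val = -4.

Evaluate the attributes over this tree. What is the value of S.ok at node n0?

1. n0.val = -4  [given at root]
2. n1.env = 13  [S.val + 17]
3. n1.hot = -9  [S.val - 5]
4. n2.tag = false  [terminal]
5. n1.sig = false  [B.env == B.hot]
6. n1.lim = false  [B.env > 13]
7. n3.idx = 18  [S.val * 3 + 30]
8. n4.val = 14  [A.idx - 4]
9. n5.idx = 19  [S.val + 5]
10. n6.acc = 12  [terminal]
11. n7.lab = false  [terminal]
12. n8.lab = false  [terminal]
13. n5.env = true  [not a₁.lab]
14. n5.fin = 6  [d.acc * -2 + 30]
15. n4.ok = 30  [(if A.env then A.fin else S.val) + 24]
16. n3.env = false  [A.idx > 18]
17. n3.fin = -1  [S.ok * -2 + 59]
18. n9.acc = 16  [terminal]
19. n0.ok = 2  [S.val + A.fin + 7]

2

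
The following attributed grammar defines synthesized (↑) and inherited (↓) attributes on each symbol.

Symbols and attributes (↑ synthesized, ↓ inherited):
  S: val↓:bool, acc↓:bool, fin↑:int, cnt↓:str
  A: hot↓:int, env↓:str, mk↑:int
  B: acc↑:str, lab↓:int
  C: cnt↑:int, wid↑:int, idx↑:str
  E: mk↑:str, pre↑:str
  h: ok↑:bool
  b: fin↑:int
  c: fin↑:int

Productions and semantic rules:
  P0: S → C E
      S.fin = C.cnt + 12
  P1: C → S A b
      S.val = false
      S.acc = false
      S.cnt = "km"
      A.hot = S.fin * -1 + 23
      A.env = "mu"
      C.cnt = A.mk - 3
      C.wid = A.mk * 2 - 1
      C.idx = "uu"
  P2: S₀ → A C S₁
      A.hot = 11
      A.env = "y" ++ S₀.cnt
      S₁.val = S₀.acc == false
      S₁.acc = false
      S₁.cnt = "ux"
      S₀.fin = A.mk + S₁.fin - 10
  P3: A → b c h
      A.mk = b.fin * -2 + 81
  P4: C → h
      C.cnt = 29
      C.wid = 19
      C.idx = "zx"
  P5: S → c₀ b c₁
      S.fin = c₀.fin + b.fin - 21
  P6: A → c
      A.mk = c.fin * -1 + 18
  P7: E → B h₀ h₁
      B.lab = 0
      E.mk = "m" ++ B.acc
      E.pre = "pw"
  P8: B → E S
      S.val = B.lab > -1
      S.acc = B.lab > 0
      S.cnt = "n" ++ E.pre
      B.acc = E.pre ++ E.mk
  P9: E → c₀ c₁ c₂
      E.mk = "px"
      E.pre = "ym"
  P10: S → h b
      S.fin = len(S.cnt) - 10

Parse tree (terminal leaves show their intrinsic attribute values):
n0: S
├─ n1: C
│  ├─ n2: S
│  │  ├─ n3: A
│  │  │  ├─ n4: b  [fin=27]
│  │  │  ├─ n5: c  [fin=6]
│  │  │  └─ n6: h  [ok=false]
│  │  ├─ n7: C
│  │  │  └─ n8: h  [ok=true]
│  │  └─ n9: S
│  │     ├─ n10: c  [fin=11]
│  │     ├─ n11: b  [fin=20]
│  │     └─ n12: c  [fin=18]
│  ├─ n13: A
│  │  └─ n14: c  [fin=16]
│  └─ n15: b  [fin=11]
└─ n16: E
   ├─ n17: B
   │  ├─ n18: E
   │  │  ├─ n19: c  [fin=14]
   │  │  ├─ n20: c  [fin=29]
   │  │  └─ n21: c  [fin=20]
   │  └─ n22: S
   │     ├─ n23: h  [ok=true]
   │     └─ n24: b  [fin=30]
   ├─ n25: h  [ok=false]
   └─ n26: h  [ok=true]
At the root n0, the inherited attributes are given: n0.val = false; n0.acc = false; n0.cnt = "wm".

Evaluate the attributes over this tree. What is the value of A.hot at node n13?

-4

1. n0.val = false  [given at root]
2. n0.acc = false  [given at root]
3. n0.cnt = "wm"  [given at root]
4. n2.val = false  [false]
5. n2.acc = false  [false]
6. n2.cnt = "km"  ["km"]
7. n3.hot = 11  [11]
8. n3.env = "ykm"  ["y" ++ S₀.cnt]
9. n4.fin = 27  [terminal]
10. n5.fin = 6  [terminal]
11. n6.ok = false  [terminal]
12. n3.mk = 27  [b.fin * -2 + 81]
13. n8.ok = true  [terminal]
14. n7.cnt = 29  [29]
15. n7.wid = 19  [19]
16. n7.idx = "zx"  ["zx"]
17. n9.val = true  [S₀.acc == false]
18. n9.acc = false  [false]
19. n9.cnt = "ux"  ["ux"]
20. n10.fin = 11  [terminal]
21. n11.fin = 20  [terminal]
22. n12.fin = 18  [terminal]
23. n9.fin = 10  [c₀.fin + b.fin - 21]
24. n2.fin = 27  [A.mk + S₁.fin - 10]
25. n13.hot = -4  [S.fin * -1 + 23]
26. n13.env = "mu"  ["mu"]
27. n14.fin = 16  [terminal]
28. n13.mk = 2  [c.fin * -1 + 18]
29. n15.fin = 11  [terminal]
30. n1.cnt = -1  [A.mk - 3]
31. n1.wid = 3  [A.mk * 2 - 1]
32. n1.idx = "uu"  ["uu"]
33. n17.lab = 0  [0]
34. n19.fin = 14  [terminal]
35. n20.fin = 29  [terminal]
36. n21.fin = 20  [terminal]
37. n18.mk = "px"  ["px"]
38. n18.pre = "ym"  ["ym"]
39. n22.val = true  [B.lab > -1]
40. n22.acc = false  [B.lab > 0]
41. n22.cnt = "nym"  ["n" ++ E.pre]
42. n23.ok = true  [terminal]
43. n24.fin = 30  [terminal]
44. n22.fin = -7  [len(S.cnt) - 10]
45. n17.acc = "ympx"  [E.pre ++ E.mk]
46. n25.ok = false  [terminal]
47. n26.ok = true  [terminal]
48. n16.mk = "mympx"  ["m" ++ B.acc]
49. n16.pre = "pw"  ["pw"]
50. n0.fin = 11  [C.cnt + 12]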